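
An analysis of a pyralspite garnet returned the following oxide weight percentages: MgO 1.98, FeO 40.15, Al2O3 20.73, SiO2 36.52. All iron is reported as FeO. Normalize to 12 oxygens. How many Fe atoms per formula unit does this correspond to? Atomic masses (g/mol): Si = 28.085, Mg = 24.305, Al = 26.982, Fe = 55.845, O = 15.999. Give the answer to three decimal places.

2.756 Fe apfu

MgO: 1.98/40.304 = 0.04913 mol → 0.04913 mol Mg, 0.04913 mol O.
FeO: 40.15/71.844 = 0.55885 mol → 0.55885 mol Fe, 0.55885 mol O.
Al2O3: 20.73/101.961 = 0.20331 mol → 0.40662 mol Al, 0.60993 mol O.
SiO2: 36.52/60.083 = 0.60783 mol → 0.60783 mol Si, 1.21566 mol O.
Total oxygen = 2.43357 mol. Normalization factor = 12/2.43357 = 4.93103.
Fe per 12 O = 0.55885 × 4.93103 = 2.756.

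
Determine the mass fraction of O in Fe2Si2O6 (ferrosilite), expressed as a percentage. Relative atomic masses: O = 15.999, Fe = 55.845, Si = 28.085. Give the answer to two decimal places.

36.38 weight percent

Molar mass of Fe2Si2O6: 2*55.845 + 2*28.085 + 6*15.999 = 263.854 g/mol.
Mass of O per formula unit: 6 × 15.999 = 95.994 g.
Weight fraction O = 95.994 / 263.854 = 0.3638.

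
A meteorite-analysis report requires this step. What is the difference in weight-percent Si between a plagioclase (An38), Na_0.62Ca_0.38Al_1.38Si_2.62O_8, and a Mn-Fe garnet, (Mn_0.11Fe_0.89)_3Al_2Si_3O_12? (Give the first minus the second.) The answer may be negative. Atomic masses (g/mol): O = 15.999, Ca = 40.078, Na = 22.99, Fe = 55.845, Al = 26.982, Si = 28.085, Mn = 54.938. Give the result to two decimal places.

Si in Na_0.62Ca_0.38Al_1.38Si_2.62O_8: molar mass 268.293 g/mol; 2.62×28.085 = 73.583 g → 27.43 wt%.
Si in (Mn_0.11Fe_0.89)_3Al_2Si_3O_12: molar mass 497.443 g/mol; 3×28.085 = 84.255 g → 16.94 wt%.
Difference = 27.43 − 16.94 = 10.49 percentage points.

10.49 percentage points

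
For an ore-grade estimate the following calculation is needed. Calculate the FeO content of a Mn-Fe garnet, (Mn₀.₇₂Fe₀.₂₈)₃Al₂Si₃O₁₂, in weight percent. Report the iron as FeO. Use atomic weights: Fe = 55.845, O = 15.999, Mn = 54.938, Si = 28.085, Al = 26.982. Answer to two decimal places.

M((Mn₀.₇₂Fe₀.₂₈)₃Al₂Si₃O₁₂) = 495.783 g/mol; M(FeO) = 71.844 g/mol.
Moles FeO per formula unit = 0.84 Fe ÷ 1 = 0.8400.
FeO fraction = (0.8400 × 71.844) / 495.783 = 60.349/495.783 = 0.1217.

12.17 wt%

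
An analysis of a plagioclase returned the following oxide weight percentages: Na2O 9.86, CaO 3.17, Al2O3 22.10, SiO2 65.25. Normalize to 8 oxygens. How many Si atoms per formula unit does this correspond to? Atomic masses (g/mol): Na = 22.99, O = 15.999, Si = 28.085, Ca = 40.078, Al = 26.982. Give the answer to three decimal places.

2.860 Si apfu

Na2O: 9.86/61.979 = 0.15909 mol → 0.31818 mol Na, 0.15909 mol O.
CaO: 3.17/56.077 = 0.05653 mol → 0.05653 mol Ca, 0.05653 mol O.
Al2O3: 22.10/101.961 = 0.21675 mol → 0.43350 mol Al, 0.65025 mol O.
SiO2: 65.25/60.083 = 1.08600 mol → 1.08600 mol Si, 2.17200 mol O.
Total oxygen = 3.03787 mol. Normalization factor = 8/3.03787 = 2.63342.
Si per 8 O = 1.08600 × 2.63342 = 2.860.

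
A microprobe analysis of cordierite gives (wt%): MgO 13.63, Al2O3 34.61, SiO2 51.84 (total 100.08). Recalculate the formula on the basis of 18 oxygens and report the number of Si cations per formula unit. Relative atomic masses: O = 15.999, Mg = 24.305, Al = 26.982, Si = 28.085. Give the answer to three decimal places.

13.63 wt% MgO ÷ 40.304 g/mol = 0.33818 mol, giving 0.33818 Mg and 0.33818 O.
34.61 wt% Al2O3 ÷ 101.961 g/mol = 0.33944 mol, giving 0.67888 Al and 1.01832 O.
51.84 wt% SiO2 ÷ 60.083 g/mol = 0.86281 mol, giving 0.86281 Si and 1.72562 O.
Oxygen sums to 3.08212; scaling by 18/3.08212 = 5.84014 puts the formula on 18 O.
Si: 0.86281 × 5.84014 = 5.039 atoms per formula unit.

5.039 Si apfu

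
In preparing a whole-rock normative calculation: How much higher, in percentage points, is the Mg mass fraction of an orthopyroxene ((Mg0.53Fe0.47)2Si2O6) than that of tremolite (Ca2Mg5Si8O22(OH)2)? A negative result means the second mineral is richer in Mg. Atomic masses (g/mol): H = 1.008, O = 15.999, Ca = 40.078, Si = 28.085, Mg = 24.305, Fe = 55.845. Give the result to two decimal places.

-3.78 percentage points

First mineral: 25.763 g Mg in 230.422 g formula = 11.18 wt% Mg.
Second mineral: 121.525 g Mg in 812.353 g formula = 14.96 wt% Mg.
11.18% − 14.96% gives a difference of -3.78 percentage points.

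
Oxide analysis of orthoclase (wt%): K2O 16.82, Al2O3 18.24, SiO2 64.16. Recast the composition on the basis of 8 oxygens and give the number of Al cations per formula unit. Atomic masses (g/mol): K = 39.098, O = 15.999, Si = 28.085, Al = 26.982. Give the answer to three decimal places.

1.004 Al apfu

16.82 wt% K2O ÷ 94.195 g/mol = 0.17857 mol, giving 0.35714 K and 0.17857 O.
18.24 wt% Al2O3 ÷ 101.961 g/mol = 0.17889 mol, giving 0.35778 Al and 0.53667 O.
64.16 wt% SiO2 ÷ 60.083 g/mol = 1.06786 mol, giving 1.06786 Si and 2.13572 O.
Oxygen sums to 2.85096; scaling by 8/2.85096 = 2.80607 puts the formula on 8 O.
Al: 0.35778 × 2.80607 = 1.004 atoms per formula unit.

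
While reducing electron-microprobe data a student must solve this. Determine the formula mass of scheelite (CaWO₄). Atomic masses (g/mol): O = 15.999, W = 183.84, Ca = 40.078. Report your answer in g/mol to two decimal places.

M = 1·40.078 + 1·183.84 + 4·15.999

287.91 g/mol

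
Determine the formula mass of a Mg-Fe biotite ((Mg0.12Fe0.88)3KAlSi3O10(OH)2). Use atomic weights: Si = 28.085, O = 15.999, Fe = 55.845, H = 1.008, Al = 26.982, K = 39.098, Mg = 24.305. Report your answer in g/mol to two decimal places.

The formula mass is the sum 0.36*24.305 + 2.64*55.845 + 1*39.098 + 1*26.982 + 3*28.085 + 12*15.999 + 2*1.008.

500.52 g/mol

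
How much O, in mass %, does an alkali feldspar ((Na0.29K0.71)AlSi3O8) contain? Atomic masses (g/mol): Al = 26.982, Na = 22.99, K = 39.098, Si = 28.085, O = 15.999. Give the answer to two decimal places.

Molar mass of (Na0.29K0.71)AlSi3O8: 0.29·22.99 + 0.71·39.098 + 1·26.982 + 3·28.085 + 8·15.999 = 273.656 g/mol.
Mass of O per formula unit: 8 × 15.999 = 127.992 g.
Weight fraction O = 127.992 / 273.656 = 0.4677.

46.77 mass %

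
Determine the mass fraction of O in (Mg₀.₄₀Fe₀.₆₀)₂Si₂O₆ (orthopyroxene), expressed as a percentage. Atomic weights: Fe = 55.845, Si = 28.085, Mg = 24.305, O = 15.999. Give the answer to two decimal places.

40.23 wt%

Formula mass = 0.80*24.305 + 1.20*55.845 + 2*28.085 + 6*15.999 = 238.622 g/mol, of which 95.994 g is O.
So O makes up 95.994/238.622 = 0.4023 of the mass, i.e. 40.23%.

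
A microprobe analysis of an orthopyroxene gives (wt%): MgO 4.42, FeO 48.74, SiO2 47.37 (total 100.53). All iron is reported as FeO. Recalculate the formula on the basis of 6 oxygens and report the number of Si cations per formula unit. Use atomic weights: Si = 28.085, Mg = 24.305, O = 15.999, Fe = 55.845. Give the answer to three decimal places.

2.000 Si apfu

MgO: 4.42/40.304 = 0.10967 mol → 0.10967 mol Mg, 0.10967 mol O.
FeO: 48.74/71.844 = 0.67841 mol → 0.67841 mol Fe, 0.67841 mol O.
SiO2: 47.37/60.083 = 0.78841 mol → 0.78841 mol Si, 1.57682 mol O.
Total oxygen = 2.36490 mol. Normalization factor = 6/2.36490 = 2.53711.
Si per 6 O = 0.78841 × 2.53711 = 2.000.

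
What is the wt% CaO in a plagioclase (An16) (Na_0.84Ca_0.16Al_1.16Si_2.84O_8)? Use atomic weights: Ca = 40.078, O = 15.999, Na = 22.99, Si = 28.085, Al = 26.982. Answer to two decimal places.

Formula mass = 264.777 g/mol.
0.16 Ca → 0.1600 mol CaO per formula unit; M(CaO) = 56.077, so CaO mass = 8.972 g.
8.972/264.777 × 100 = 3.39 wt%.

3.39 wt%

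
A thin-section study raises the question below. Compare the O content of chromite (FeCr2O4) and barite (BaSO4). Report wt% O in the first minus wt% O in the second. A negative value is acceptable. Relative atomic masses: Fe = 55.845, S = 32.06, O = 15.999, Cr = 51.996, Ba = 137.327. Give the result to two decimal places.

1.17 percentage points

O in FeCr2O4: molar mass 223.833 g/mol; 4×15.999 = 63.996 g → 28.59 wt%.
O in BaSO4: molar mass 233.383 g/mol; 4×15.999 = 63.996 g → 27.42 wt%.
Difference = 28.59 − 27.42 = 1.17 percentage points.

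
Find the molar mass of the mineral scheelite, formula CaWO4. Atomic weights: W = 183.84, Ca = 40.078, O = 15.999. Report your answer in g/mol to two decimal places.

The formula mass is the sum 1*40.078 + 1*183.84 + 4*15.999.

287.91 g/mol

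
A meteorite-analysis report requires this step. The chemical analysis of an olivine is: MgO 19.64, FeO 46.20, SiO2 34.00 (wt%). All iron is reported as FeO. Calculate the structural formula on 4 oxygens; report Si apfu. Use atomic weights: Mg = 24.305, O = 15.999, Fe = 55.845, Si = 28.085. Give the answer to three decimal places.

MgO (M=40.304): mol = 0.48730; Mg = 0.48730, O = 0.48730.
FeO (M=71.844): mol = 0.64306; Fe = 0.64306, O = 0.64306.
SiO2 (M=60.083): mol = 0.56588; Si = 0.56588, O = 1.13176.
ΣO = 2.26212; factor = 4/ΣO = 1.76825.
Si apfu = 0.56588 × 1.76825 = 1.001.

1.001 Si apfu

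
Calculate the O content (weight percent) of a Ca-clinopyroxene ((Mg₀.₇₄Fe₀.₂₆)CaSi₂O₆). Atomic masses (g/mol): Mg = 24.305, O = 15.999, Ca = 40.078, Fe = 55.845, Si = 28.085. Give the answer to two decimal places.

Molar mass of (Mg₀.₇₄Fe₀.₂₆)CaSi₂O₆: 0.74·24.305 + 0.26·55.845 + 1·40.078 + 2·28.085 + 6·15.999 = 224.747 g/mol.
Mass of O per formula unit: 6 × 15.999 = 95.994 g.
Weight fraction O = 95.994 / 224.747 = 0.4271.

42.71 weight percent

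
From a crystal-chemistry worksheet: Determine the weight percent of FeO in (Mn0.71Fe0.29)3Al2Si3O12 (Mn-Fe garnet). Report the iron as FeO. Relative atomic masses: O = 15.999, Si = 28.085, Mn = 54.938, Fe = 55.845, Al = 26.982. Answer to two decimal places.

12.61 wt%

M((Mn0.71Fe0.29)3Al2Si3O12) = 495.810 g/mol; M(FeO) = 71.844 g/mol.
Moles FeO per formula unit = 0.87 Fe ÷ 1 = 0.8700.
FeO fraction = (0.8700 × 71.844) / 495.810 = 62.504/495.810 = 0.1261.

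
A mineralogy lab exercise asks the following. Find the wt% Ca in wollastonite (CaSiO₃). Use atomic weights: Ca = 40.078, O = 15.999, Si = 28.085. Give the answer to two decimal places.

34.50 weight percent

M(CaSiO₃) = 116.160 g/mol.
Ca contributes 1 × 40.078 = 40.078 g per mole.
40.078/116.160 = 0.3450 → 34.50%.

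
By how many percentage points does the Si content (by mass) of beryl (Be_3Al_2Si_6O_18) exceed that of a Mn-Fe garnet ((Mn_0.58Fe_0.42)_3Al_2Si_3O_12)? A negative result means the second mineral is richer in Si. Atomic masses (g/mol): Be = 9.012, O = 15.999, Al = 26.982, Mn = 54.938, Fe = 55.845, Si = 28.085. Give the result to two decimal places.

14.37 percentage points

M(Be_3Al_2Si_6O_18) = 537.492 g/mol, so wt% Si = 168.510/537.492 × 100 = 31.35%.
M((Mn_0.58Fe_0.42)_3Al_2Si_3O_12) = 496.164 g/mol, so wt% Si = 84.255/496.164 × 100 = 16.98%.
31.35 − 16.98 = 14.37 pp.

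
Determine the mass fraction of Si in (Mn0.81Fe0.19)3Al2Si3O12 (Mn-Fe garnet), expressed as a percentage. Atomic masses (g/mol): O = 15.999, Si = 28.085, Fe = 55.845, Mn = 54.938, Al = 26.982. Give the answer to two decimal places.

M((Mn0.81Fe0.19)3Al2Si3O12) = 495.538 g/mol.
Si contributes 3 × 28.085 = 84.255 g per mole.
84.255/495.538 = 0.1700 → 17.00%.

17.00 mass %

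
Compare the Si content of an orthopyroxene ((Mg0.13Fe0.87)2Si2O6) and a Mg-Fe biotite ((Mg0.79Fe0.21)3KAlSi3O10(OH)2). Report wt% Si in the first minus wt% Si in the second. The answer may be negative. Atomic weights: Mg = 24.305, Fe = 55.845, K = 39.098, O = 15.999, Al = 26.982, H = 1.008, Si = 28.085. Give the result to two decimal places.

Si in (Mg0.13Fe0.87)2Si2O6: molar mass 255.654 g/mol; 2×28.085 = 56.170 g → 21.97 wt%.
Si in (Mg0.79Fe0.21)3KAlSi3O10(OH)2: molar mass 437.124 g/mol; 3×28.085 = 84.255 g → 19.27 wt%.
Difference = 21.97 − 19.27 = 2.70 percentage points.

2.70 percentage points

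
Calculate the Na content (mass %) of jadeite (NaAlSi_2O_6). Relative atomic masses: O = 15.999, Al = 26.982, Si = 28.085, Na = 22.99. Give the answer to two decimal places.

11.37 mass %

Formula mass = 1·22.99 + 1·26.982 + 2·28.085 + 6·15.999 = 202.136 g/mol, of which 22.990 g is Na.
So Na makes up 22.990/202.136 = 0.1137 of the mass, i.e. 11.37%.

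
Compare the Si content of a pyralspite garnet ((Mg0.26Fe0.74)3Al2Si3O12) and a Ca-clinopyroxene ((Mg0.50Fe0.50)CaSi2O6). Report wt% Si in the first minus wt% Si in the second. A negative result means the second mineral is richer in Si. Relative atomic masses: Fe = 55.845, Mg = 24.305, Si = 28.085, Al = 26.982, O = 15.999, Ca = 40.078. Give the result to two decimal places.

Si in (Mg0.26Fe0.74)3Al2Si3O12: molar mass 473.141 g/mol; 3×28.085 = 84.255 g → 17.81 wt%.
Si in (Mg0.50Fe0.50)CaSi2O6: molar mass 232.317 g/mol; 2×28.085 = 56.170 g → 24.18 wt%.
Difference = 17.81 − 24.18 = -6.37 percentage points.

-6.37 percentage points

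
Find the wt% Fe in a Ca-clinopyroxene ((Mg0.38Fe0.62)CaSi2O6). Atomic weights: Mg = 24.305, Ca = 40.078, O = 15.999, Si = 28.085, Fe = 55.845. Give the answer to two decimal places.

14.66 mass %

M((Mg0.38Fe0.62)CaSi2O6) = 236.102 g/mol.
Fe contributes 0.62 × 55.845 = 34.624 g per mole.
34.624/236.102 = 0.1466 → 14.66%.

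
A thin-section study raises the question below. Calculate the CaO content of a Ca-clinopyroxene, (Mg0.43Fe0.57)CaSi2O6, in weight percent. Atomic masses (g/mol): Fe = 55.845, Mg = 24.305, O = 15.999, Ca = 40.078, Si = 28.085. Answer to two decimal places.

Molar mass of (Mg0.43Fe0.57)CaSi2O6 = 0.43×24.305 + 0.57×55.845 + 1×40.078 + 2×28.085 + 6×15.999 = 234.525 g/mol.
Each formula unit contains 1 Ca, equivalent to 1/1 = 1.0000 mol CaO.
M(CaO) = 1×40.078 + 1×15.999 = 56.077 g/mol.
Mass of CaO per formula unit = 1.0000 × 56.077 = 56.077 g.
CaO wt% = 56.077 / 234.525 × 100 = 23.91%.

23.91 wt%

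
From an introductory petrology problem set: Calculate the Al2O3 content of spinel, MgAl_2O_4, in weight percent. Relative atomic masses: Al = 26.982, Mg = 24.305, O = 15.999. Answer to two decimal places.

Molar mass of MgAl_2O_4 = 1·24.305 + 2·26.982 + 4·15.999 = 142.265 g/mol.
Each formula unit contains 2 Al, equivalent to 2/2 = 1.0000 mol Al2O3.
M(Al2O3) = 2×26.982 + 3×15.999 = 101.961 g/mol.
Mass of Al2O3 per formula unit = 1.0000 × 101.961 = 101.961 g.
Al2O3 wt% = 101.961 / 142.265 × 100 = 71.67%.

71.67 wt%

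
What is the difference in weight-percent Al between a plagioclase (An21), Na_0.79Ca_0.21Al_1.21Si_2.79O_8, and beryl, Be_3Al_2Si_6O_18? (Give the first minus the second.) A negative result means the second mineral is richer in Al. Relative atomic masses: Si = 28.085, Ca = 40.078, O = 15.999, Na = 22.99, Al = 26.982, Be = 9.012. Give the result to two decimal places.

2.25 percentage points

Al in Na_0.79Ca_0.21Al_1.21Si_2.79O_8: molar mass 265.576 g/mol; 1.21×26.982 = 32.648 g → 12.29 wt%.
Al in Be_3Al_2Si_6O_18: molar mass 537.492 g/mol; 2×26.982 = 53.964 g → 10.04 wt%.
Difference = 12.29 − 10.04 = 2.25 percentage points.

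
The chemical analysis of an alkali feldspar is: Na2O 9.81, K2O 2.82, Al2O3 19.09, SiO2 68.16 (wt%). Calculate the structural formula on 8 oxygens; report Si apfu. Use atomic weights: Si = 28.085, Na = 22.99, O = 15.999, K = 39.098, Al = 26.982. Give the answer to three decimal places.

Na2O: 9.81/61.979 = 0.15828 mol → 0.31656 mol Na, 0.15828 mol O.
K2O: 2.82/94.195 = 0.02994 mol → 0.05988 mol K, 0.02994 mol O.
Al2O3: 19.09/101.961 = 0.18723 mol → 0.37446 mol Al, 0.56169 mol O.
SiO2: 68.16/60.083 = 1.13443 mol → 1.13443 mol Si, 2.26886 mol O.
Total oxygen = 3.01877 mol. Normalization factor = 8/3.01877 = 2.65009.
Si per 8 O = 1.13443 × 2.65009 = 3.006.

3.006 Si apfu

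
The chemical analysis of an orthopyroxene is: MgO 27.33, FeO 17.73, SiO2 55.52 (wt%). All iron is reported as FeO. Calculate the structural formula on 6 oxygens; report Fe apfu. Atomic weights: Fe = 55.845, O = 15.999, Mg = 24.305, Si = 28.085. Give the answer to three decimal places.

27.33 wt% MgO ÷ 40.304 g/mol = 0.67810 mol, giving 0.67810 Mg and 0.67810 O.
17.73 wt% FeO ÷ 71.844 g/mol = 0.24678 mol, giving 0.24678 Fe and 0.24678 O.
55.52 wt% SiO2 ÷ 60.083 g/mol = 0.92406 mol, giving 0.92406 Si and 1.84812 O.
Oxygen sums to 2.77300; scaling by 6/2.77300 = 2.16372 puts the formula on 6 O.
Fe: 0.24678 × 2.16372 = 0.534 atoms per formula unit.

0.534 Fe apfu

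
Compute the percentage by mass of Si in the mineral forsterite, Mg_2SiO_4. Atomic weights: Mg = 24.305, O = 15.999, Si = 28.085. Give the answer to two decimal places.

M(Mg_2SiO_4) = 140.691 g/mol.
Si contributes 1 × 28.085 = 28.085 g per mole.
28.085/140.691 = 0.1996 → 19.96%.

19.96 weight percent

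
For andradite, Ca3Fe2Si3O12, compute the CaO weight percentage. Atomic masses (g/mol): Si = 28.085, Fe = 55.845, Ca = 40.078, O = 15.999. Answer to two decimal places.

Formula mass = 508.167 g/mol.
3 Ca → 3.0000 mol CaO per formula unit; M(CaO) = 56.077, so CaO mass = 168.231 g.
168.231/508.167 × 100 = 33.11 wt%.

33.11 wt%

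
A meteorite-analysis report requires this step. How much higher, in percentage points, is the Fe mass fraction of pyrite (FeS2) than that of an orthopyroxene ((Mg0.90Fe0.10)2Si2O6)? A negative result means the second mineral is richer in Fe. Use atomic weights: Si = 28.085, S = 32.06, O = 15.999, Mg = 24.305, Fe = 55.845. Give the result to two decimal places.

Fe in FeS2: molar mass 119.965 g/mol; 1×55.845 = 55.845 g → 46.55 wt%.
Fe in (Mg0.90Fe0.10)2Si2O6: molar mass 207.082 g/mol; 0.20×55.845 = 11.169 g → 5.39 wt%.
Difference = 46.55 − 5.39 = 41.16 percentage points.

41.16 percentage points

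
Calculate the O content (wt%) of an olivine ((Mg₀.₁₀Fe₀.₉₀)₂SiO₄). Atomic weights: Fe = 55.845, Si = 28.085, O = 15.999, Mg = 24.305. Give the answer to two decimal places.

32.41 wt%

M((Mg₀.₁₀Fe₀.₉₀)₂SiO₄) = 197.463 g/mol.
O contributes 4 × 15.999 = 63.996 g per mole.
63.996/197.463 = 0.3241 → 32.41%.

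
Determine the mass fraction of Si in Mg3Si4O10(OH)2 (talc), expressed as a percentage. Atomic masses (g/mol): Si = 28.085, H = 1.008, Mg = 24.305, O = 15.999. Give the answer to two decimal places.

Molar mass of Mg3Si4O10(OH)2: 3*24.305 + 4*28.085 + 12*15.999 + 2*1.008 = 379.259 g/mol.
Mass of Si per formula unit: 4 × 28.085 = 112.340 g.
Weight fraction Si = 112.340 / 379.259 = 0.2962.

29.62 wt%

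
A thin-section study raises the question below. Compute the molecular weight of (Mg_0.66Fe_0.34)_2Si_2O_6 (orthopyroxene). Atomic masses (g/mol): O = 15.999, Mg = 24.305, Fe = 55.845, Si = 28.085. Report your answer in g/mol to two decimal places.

222.22 g/mol

Mg: 1.32 × 24.305 = 32.0826
Fe: 0.68 × 55.845 = 37.9746
Si: 2 × 28.085 = 56.1700
O: 6 × 15.999 = 95.9940
Summing the contributions gives the formula mass.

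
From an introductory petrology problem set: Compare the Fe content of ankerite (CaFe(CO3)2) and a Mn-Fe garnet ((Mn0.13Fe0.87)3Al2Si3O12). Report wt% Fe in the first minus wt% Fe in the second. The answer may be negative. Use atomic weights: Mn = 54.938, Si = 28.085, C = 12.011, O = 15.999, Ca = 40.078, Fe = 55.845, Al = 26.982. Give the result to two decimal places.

-3.44 percentage points

Fe in CaFe(CO3)2: molar mass 215.939 g/mol; 1×55.845 = 55.845 g → 25.86 wt%.
Fe in (Mn0.13Fe0.87)3Al2Si3O12: molar mass 497.388 g/mol; 2.61×55.845 = 145.755 g → 29.30 wt%.
Difference = 25.86 − 29.30 = -3.44 percentage points.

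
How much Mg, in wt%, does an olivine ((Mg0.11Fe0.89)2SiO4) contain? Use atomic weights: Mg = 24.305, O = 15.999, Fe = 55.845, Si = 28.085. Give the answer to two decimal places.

Formula mass = 0.22·24.305 + 1.78·55.845 + 1·28.085 + 4·15.999 = 196.832 g/mol, of which 5.347 g is Mg.
So Mg makes up 5.347/196.832 = 0.0272 of the mass, i.e. 2.72%.

2.72 wt%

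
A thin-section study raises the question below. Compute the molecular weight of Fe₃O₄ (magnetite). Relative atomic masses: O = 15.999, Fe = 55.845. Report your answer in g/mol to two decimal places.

231.53 g/mol

The formula mass is the sum 3(55.845) + 4(15.999).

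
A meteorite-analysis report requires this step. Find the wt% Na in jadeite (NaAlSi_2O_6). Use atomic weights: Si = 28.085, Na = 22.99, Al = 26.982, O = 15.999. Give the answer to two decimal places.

Formula mass = 1·22.99 + 1·26.982 + 2·28.085 + 6·15.999 = 202.136 g/mol, of which 22.990 g is Na.
So Na makes up 22.990/202.136 = 0.1137 of the mass, i.e. 11.37%.

11.37 weight percent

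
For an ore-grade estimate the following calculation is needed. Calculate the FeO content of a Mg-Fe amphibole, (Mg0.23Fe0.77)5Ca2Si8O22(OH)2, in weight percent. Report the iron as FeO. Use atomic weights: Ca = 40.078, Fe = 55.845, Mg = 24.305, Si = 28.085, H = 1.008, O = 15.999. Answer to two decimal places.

29.62 wt%

M((Mg0.23Fe0.77)5Ca2Si8O22(OH)2) = 933.782 g/mol; M(FeO) = 71.844 g/mol.
Moles FeO per formula unit = 3.85 Fe ÷ 1 = 3.8500.
FeO fraction = (3.8500 × 71.844) / 933.782 = 276.599/933.782 = 0.2962.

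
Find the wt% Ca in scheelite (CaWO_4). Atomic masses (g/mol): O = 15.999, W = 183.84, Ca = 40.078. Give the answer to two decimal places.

13.92 wt%

Molar mass of CaWO_4: 1·40.078 + 1·183.84 + 4·15.999 = 287.914 g/mol.
Mass of Ca per formula unit: 1 × 40.078 = 40.078 g.
Weight fraction Ca = 40.078 / 287.914 = 0.1392.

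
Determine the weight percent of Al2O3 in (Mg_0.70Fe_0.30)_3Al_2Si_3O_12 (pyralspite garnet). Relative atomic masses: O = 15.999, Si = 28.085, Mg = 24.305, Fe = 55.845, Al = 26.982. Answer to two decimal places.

23.63 wt%

M((Mg_0.70Fe_0.30)_3Al_2Si_3O_12) = 431.508 g/mol; M(Al2O3) = 101.961 g/mol.
Moles Al2O3 per formula unit = 2 Al ÷ 2 = 1.0000.
Al2O3 fraction = (1.0000 × 101.961) / 431.508 = 101.961/431.508 = 0.2363.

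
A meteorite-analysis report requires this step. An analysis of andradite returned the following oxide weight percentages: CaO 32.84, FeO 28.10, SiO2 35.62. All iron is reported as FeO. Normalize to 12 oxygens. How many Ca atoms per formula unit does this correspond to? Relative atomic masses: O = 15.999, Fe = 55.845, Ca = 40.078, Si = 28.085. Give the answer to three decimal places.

32.84 wt% CaO ÷ 56.077 g/mol = 0.58562 mol, giving 0.58562 Ca and 0.58562 O.
28.10 wt% FeO ÷ 71.844 g/mol = 0.39113 mol, giving 0.39113 Fe and 0.39113 O.
35.62 wt% SiO2 ÷ 60.083 g/mol = 0.59285 mol, giving 0.59285 Si and 1.18570 O.
Oxygen sums to 2.16245; scaling by 12/2.16245 = 5.54926 puts the formula on 12 O.
Ca: 0.58562 × 5.54926 = 3.250 atoms per formula unit.

3.250 Ca apfu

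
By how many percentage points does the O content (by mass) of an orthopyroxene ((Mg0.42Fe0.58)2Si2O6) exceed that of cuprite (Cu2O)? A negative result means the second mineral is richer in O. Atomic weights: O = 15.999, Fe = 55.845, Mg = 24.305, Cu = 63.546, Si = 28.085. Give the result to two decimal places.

29.26 percentage points

First mineral: 95.994 g O in 237.360 g formula = 40.44 wt% O.
Second mineral: 15.999 g O in 143.091 g formula = 11.18 wt% O.
40.44% − 11.18% gives a difference of 29.26 percentage points.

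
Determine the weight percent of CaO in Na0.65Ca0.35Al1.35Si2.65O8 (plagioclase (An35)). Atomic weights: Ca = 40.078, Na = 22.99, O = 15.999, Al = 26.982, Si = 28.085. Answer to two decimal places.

7.33 wt%

Molar mass of Na0.65Ca0.35Al1.35Si2.65O8 = 0.65×22.99 + 0.35×40.078 + 1.35×26.982 + 2.65×28.085 + 8×15.999 = 267.814 g/mol.
Each formula unit contains 0.35 Ca, equivalent to 0.35/1 = 0.3500 mol CaO.
M(CaO) = 1×40.078 + 1×15.999 = 56.077 g/mol.
Mass of CaO per formula unit = 0.3500 × 56.077 = 19.627 g.
CaO wt% = 19.627 / 267.814 × 100 = 7.33%.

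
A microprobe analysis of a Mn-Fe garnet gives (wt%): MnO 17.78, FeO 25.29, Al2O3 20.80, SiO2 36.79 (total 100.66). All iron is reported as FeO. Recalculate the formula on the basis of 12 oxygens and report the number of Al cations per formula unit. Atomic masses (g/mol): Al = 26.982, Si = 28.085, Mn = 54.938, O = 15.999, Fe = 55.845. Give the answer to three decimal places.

2.007 Al apfu

17.78 wt% MnO ÷ 70.937 g/mol = 0.25064 mol, giving 0.25064 Mn and 0.25064 O.
25.29 wt% FeO ÷ 71.844 g/mol = 0.35201 mol, giving 0.35201 Fe and 0.35201 O.
20.80 wt% Al2O3 ÷ 101.961 g/mol = 0.20400 mol, giving 0.40800 Al and 0.61200 O.
36.79 wt% SiO2 ÷ 60.083 g/mol = 0.61232 mol, giving 0.61232 Si and 1.22464 O.
Oxygen sums to 2.43929; scaling by 12/2.43929 = 4.91946 puts the formula on 12 O.
Al: 0.40800 × 4.91946 = 2.007 atoms per formula unit.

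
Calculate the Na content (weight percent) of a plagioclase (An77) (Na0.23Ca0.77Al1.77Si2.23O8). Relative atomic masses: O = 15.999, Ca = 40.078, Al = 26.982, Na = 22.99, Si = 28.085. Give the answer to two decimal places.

1.93 weight percent

M(Na0.23Ca0.77Al1.77Si2.23O8) = 274.527 g/mol.
Na contributes 0.23 × 22.99 = 5.288 g per mole.
5.288/274.527 = 0.0193 → 1.93%.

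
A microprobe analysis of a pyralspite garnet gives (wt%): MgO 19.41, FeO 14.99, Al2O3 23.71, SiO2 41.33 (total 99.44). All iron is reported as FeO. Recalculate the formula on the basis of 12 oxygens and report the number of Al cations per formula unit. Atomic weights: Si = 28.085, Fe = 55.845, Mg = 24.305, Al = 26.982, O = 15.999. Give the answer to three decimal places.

2.019 Al apfu

MgO: 19.41/40.304 = 0.48159 mol → 0.48159 mol Mg, 0.48159 mol O.
FeO: 14.99/71.844 = 0.20865 mol → 0.20865 mol Fe, 0.20865 mol O.
Al2O3: 23.71/101.961 = 0.23254 mol → 0.46508 mol Al, 0.69762 mol O.
SiO2: 41.33/60.083 = 0.68788 mol → 0.68788 mol Si, 1.37576 mol O.
Total oxygen = 2.76362 mol. Normalization factor = 12/2.76362 = 4.34213.
Al per 12 O = 0.46508 × 4.34213 = 2.019.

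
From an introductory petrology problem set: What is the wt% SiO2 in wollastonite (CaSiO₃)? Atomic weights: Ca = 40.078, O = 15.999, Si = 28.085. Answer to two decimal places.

51.72 wt%

Molar mass of CaSiO₃ = 1×40.078 + 1×28.085 + 3×15.999 = 116.160 g/mol.
Each formula unit contains 1 Si, equivalent to 1/1 = 1.0000 mol SiO2.
M(SiO2) = 1×28.085 + 2×15.999 = 60.083 g/mol.
Mass of SiO2 per formula unit = 1.0000 × 60.083 = 60.083 g.
SiO2 wt% = 60.083 / 116.160 × 100 = 51.72%.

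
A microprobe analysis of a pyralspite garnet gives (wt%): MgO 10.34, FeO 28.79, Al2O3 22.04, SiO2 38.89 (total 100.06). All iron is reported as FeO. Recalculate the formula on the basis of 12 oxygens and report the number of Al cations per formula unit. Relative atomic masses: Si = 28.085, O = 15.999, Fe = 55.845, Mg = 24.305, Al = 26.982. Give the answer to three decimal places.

10.34 wt% MgO ÷ 40.304 g/mol = 0.25655 mol, giving 0.25655 Mg and 0.25655 O.
28.79 wt% FeO ÷ 71.844 g/mol = 0.40073 mol, giving 0.40073 Fe and 0.40073 O.
22.04 wt% Al2O3 ÷ 101.961 g/mol = 0.21616 mol, giving 0.43232 Al and 0.64848 O.
38.89 wt% SiO2 ÷ 60.083 g/mol = 0.64727 mol, giving 0.64727 Si and 1.29454 O.
Oxygen sums to 2.60030; scaling by 12/2.60030 = 4.61485 puts the formula on 12 O.
Al: 0.43232 × 4.61485 = 1.995 atoms per formula unit.

1.995 Al apfu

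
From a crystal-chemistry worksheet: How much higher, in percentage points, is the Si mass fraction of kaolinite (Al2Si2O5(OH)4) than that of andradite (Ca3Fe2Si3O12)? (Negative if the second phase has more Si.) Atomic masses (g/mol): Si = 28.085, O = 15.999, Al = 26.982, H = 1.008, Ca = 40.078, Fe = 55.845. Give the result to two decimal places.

5.18 percentage points

Si in Al2Si2O5(OH)4: molar mass 258.157 g/mol; 2×28.085 = 56.170 g → 21.76 wt%.
Si in Ca3Fe2Si3O12: molar mass 508.167 g/mol; 3×28.085 = 84.255 g → 16.58 wt%.
Difference = 21.76 − 16.58 = 5.18 percentage points.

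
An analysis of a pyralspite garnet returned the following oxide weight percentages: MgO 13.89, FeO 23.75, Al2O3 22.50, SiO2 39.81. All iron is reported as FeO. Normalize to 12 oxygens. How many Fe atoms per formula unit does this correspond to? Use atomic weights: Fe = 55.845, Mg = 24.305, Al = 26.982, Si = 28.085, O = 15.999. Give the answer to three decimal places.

MgO: 13.89/40.304 = 0.34463 mol → 0.34463 mol Mg, 0.34463 mol O.
FeO: 23.75/71.844 = 0.33058 mol → 0.33058 mol Fe, 0.33058 mol O.
Al2O3: 22.50/101.961 = 0.22067 mol → 0.44134 mol Al, 0.66201 mol O.
SiO2: 39.81/60.083 = 0.66258 mol → 0.66258 mol Si, 1.32516 mol O.
Total oxygen = 2.66238 mol. Normalization factor = 12/2.66238 = 4.50725.
Fe per 12 O = 0.33058 × 4.50725 = 1.490.

1.490 Fe apfu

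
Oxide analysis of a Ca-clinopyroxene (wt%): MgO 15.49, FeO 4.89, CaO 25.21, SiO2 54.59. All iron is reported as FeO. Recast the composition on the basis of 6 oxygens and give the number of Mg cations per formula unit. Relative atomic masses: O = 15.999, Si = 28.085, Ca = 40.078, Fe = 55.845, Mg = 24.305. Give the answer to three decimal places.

0.848 Mg apfu

MgO: 15.49/40.304 = 0.38433 mol → 0.38433 mol Mg, 0.38433 mol O.
FeO: 4.89/71.844 = 0.06806 mol → 0.06806 mol Fe, 0.06806 mol O.
CaO: 25.21/56.077 = 0.44956 mol → 0.44956 mol Ca, 0.44956 mol O.
SiO2: 54.59/60.083 = 0.90858 mol → 0.90858 mol Si, 1.81716 mol O.
Total oxygen = 2.71911 mol. Normalization factor = 6/2.71911 = 2.20660.
Mg per 6 O = 0.38433 × 2.20660 = 0.848.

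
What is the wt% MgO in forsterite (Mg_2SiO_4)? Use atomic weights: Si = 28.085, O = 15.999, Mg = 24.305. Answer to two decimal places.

57.29 wt%

M(Mg_2SiO_4) = 140.691 g/mol; M(MgO) = 40.304 g/mol.
Moles MgO per formula unit = 2 Mg ÷ 1 = 2.0000.
MgO fraction = (2.0000 × 40.304) / 140.691 = 80.608/140.691 = 0.5729.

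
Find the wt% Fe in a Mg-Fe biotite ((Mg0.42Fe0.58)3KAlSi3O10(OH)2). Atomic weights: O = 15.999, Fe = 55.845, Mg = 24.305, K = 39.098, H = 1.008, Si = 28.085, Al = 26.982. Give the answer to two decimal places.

M((Mg0.42Fe0.58)3KAlSi3O10(OH)2) = 472.134 g/mol.
Fe contributes 1.74 × 55.845 = 97.170 g per mole.
97.170/472.134 = 0.2058 → 20.58%.

20.58 weight percent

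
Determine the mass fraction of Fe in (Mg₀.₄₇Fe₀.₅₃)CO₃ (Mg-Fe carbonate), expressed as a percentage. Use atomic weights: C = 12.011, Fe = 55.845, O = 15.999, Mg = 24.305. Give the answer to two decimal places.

Formula mass = 0.47*24.305 + 0.53*55.845 + 1*12.011 + 3*15.999 = 101.029 g/mol, of which 29.598 g is Fe.
So Fe makes up 29.598/101.029 = 0.2930 of the mass, i.e. 29.30%.

29.30 mass %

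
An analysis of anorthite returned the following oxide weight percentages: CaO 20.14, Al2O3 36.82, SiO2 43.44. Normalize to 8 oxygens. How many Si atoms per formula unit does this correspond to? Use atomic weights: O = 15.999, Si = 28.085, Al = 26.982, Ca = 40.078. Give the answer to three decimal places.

2.002 Si apfu

CaO: 20.14/56.077 = 0.35915 mol → 0.35915 mol Ca, 0.35915 mol O.
Al2O3: 36.82/101.961 = 0.36112 mol → 0.72224 mol Al, 1.08336 mol O.
SiO2: 43.44/60.083 = 0.72300 mol → 0.72300 mol Si, 1.44600 mol O.
Total oxygen = 2.88851 mol. Normalization factor = 8/2.88851 = 2.76959.
Si per 8 O = 0.72300 × 2.76959 = 2.002.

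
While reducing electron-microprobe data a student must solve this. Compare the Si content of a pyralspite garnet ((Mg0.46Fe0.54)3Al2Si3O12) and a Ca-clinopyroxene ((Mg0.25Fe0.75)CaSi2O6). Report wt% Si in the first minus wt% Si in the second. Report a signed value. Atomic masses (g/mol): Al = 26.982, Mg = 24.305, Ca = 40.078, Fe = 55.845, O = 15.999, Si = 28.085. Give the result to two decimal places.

-4.83 percentage points

Si in (Mg0.46Fe0.54)3Al2Si3O12: molar mass 454.217 g/mol; 3×28.085 = 84.255 g → 18.55 wt%.
Si in (Mg0.25Fe0.75)CaSi2O6: molar mass 240.202 g/mol; 2×28.085 = 56.170 g → 23.38 wt%.
Difference = 18.55 − 23.38 = -4.83 percentage points.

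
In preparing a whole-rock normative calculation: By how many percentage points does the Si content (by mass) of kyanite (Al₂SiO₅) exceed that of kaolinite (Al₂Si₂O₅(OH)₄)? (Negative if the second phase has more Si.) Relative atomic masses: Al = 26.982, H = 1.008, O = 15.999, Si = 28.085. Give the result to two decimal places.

Si in Al₂SiO₅: molar mass 162.044 g/mol; 1×28.085 = 28.085 g → 17.33 wt%.
Si in Al₂Si₂O₅(OH)₄: molar mass 258.157 g/mol; 2×28.085 = 56.170 g → 21.76 wt%.
Difference = 17.33 − 21.76 = -4.43 percentage points.

-4.43 percentage points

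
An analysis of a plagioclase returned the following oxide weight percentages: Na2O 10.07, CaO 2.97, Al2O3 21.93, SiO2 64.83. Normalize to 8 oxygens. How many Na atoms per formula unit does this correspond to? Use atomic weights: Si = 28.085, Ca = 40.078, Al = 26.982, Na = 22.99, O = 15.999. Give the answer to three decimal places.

0.861 Na apfu

10.07 wt% Na2O ÷ 61.979 g/mol = 0.16247 mol, giving 0.32494 Na and 0.16247 O.
2.97 wt% CaO ÷ 56.077 g/mol = 0.05296 mol, giving 0.05296 Ca and 0.05296 O.
21.93 wt% Al2O3 ÷ 101.961 g/mol = 0.21508 mol, giving 0.43016 Al and 0.64524 O.
64.83 wt% SiO2 ÷ 60.083 g/mol = 1.07901 mol, giving 1.07901 Si and 2.15802 O.
Oxygen sums to 3.01869; scaling by 8/3.01869 = 2.65016 puts the formula on 8 O.
Na: 0.32494 × 2.65016 = 0.861 atoms per formula unit.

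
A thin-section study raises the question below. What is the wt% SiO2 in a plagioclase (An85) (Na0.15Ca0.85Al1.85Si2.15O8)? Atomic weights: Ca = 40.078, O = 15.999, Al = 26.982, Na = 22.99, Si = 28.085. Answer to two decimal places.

Molar mass of Na0.15Ca0.85Al1.85Si2.15O8 = 0.15·22.99 + 0.85·40.078 + 1.85·26.982 + 2.15·28.085 + 8·15.999 = 275.806 g/mol.
Each formula unit contains 2.15 Si, equivalent to 2.15/1 = 2.1500 mol SiO2.
M(SiO2) = 1×28.085 + 2×15.999 = 60.083 g/mol.
Mass of SiO2 per formula unit = 2.1500 × 60.083 = 129.178 g.
SiO2 wt% = 129.178 / 275.806 × 100 = 46.84%.

46.84 wt%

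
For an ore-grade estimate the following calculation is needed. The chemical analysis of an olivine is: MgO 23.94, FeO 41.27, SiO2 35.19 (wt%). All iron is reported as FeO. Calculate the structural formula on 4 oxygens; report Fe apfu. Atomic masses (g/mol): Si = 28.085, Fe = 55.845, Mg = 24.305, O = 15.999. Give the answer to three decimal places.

MgO: 23.94/40.304 = 0.59399 mol → 0.59399 mol Mg, 0.59399 mol O.
FeO: 41.27/71.844 = 0.57444 mol → 0.57444 mol Fe, 0.57444 mol O.
SiO2: 35.19/60.083 = 0.58569 mol → 0.58569 mol Si, 1.17138 mol O.
Total oxygen = 2.33981 mol. Normalization factor = 4/2.33981 = 1.70954.
Fe per 4 O = 0.57444 × 1.70954 = 0.982.

0.982 Fe apfu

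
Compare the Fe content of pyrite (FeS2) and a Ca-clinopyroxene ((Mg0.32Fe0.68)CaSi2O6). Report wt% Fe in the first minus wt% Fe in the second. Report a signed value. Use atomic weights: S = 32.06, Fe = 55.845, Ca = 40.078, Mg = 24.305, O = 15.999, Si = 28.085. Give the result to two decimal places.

First mineral: 55.845 g Fe in 119.965 g formula = 46.55 wt% Fe.
Second mineral: 37.975 g Fe in 237.994 g formula = 15.96 wt% Fe.
46.55% − 15.96% gives a difference of 30.59 percentage points.

30.59 percentage points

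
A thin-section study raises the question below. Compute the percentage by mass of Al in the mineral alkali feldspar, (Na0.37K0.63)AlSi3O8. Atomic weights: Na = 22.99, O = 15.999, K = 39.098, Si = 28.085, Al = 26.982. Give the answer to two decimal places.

9.91 wt%

M((Na0.37K0.63)AlSi3O8) = 272.367 g/mol.
Al contributes 1 × 26.982 = 26.982 g per mole.
26.982/272.367 = 0.0991 → 9.91%.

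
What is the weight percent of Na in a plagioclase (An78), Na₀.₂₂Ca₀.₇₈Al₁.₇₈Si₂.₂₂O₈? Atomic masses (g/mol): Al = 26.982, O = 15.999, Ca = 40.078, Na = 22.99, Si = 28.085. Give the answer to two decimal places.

Molar mass of Na₀.₂₂Ca₀.₇₈Al₁.₇₈Si₂.₂₂O₈: 0.22×22.99 + 0.78×40.078 + 1.78×26.982 + 2.22×28.085 + 8×15.999 = 274.687 g/mol.
Mass of Na per formula unit: 0.22 × 22.99 = 5.058 g.
Weight fraction Na = 5.058 / 274.687 = 0.0184.

1.84 weight percent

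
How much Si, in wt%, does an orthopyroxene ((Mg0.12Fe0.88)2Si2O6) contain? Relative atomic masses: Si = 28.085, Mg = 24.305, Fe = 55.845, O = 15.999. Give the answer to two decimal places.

21.92 wt%

Molar mass of (Mg0.12Fe0.88)2Si2O6: 0.24*24.305 + 1.76*55.845 + 2*28.085 + 6*15.999 = 256.284 g/mol.
Mass of Si per formula unit: 2 × 28.085 = 56.170 g.
Weight fraction Si = 56.170 / 256.284 = 0.2192.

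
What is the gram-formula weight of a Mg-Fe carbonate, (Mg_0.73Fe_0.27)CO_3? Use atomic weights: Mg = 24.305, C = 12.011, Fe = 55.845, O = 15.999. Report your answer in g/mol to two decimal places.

92.83 g/mol

The formula mass is the sum 0.73(24.305) + 0.27(55.845) + 1(12.011) + 3(15.999).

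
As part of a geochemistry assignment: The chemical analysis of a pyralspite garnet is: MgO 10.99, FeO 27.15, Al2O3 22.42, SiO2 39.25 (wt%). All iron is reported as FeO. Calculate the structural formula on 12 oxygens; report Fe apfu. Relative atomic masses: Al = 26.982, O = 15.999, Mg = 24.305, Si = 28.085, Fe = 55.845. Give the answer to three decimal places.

1.733 Fe apfu

10.99 wt% MgO ÷ 40.304 g/mol = 0.27268 mol, giving 0.27268 Mg and 0.27268 O.
27.15 wt% FeO ÷ 71.844 g/mol = 0.37790 mol, giving 0.37790 Fe and 0.37790 O.
22.42 wt% Al2O3 ÷ 101.961 g/mol = 0.21989 mol, giving 0.43978 Al and 0.65967 O.
39.25 wt% SiO2 ÷ 60.083 g/mol = 0.65326 mol, giving 0.65326 Si and 1.30652 O.
Oxygen sums to 2.61677; scaling by 12/2.61677 = 4.58581 puts the formula on 12 O.
Fe: 0.37790 × 4.58581 = 1.733 atoms per formula unit.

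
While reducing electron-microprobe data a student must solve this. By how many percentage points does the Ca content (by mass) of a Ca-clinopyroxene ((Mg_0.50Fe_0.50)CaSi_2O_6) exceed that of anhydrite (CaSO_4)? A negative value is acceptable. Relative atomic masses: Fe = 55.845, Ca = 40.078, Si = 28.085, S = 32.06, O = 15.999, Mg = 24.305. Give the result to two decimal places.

Ca in (Mg_0.50Fe_0.50)CaSi_2O_6: molar mass 232.317 g/mol; 1×40.078 = 40.078 g → 17.25 wt%.
Ca in CaSO_4: molar mass 136.134 g/mol; 1×40.078 = 40.078 g → 29.44 wt%.
Difference = 17.25 − 29.44 = -12.19 percentage points.

-12.19 percentage points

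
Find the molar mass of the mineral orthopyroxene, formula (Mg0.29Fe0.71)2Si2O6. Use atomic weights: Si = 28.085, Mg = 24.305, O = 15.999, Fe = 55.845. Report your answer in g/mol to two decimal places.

245.56 g/mol

The formula mass is the sum 0.58·24.305 + 1.42·55.845 + 2·28.085 + 6·15.999.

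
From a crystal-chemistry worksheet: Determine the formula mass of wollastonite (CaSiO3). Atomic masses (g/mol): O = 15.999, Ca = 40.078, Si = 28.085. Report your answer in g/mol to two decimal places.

116.16 g/mol

M = 1(40.078) + 1(28.085) + 3(15.999)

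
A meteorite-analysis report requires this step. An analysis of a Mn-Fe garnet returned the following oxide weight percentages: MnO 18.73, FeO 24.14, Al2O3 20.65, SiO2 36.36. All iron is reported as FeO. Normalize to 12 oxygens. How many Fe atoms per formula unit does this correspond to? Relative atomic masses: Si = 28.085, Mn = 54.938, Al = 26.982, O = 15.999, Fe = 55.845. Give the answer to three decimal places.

1.668 Fe apfu

18.73 wt% MnO ÷ 70.937 g/mol = 0.26404 mol, giving 0.26404 Mn and 0.26404 O.
24.14 wt% FeO ÷ 71.844 g/mol = 0.33601 mol, giving 0.33601 Fe and 0.33601 O.
20.65 wt% Al2O3 ÷ 101.961 g/mol = 0.20253 mol, giving 0.40506 Al and 0.60759 O.
36.36 wt% SiO2 ÷ 60.083 g/mol = 0.60516 mol, giving 0.60516 Si and 1.21032 O.
Oxygen sums to 2.41796; scaling by 12/2.41796 = 4.96286 puts the formula on 12 O.
Fe: 0.33601 × 4.96286 = 1.668 atoms per formula unit.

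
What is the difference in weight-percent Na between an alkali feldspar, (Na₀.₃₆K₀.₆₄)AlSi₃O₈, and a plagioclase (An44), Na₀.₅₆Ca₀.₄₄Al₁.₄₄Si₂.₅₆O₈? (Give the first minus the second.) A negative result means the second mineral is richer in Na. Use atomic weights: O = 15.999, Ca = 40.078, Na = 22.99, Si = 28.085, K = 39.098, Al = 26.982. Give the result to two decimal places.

-1.74 percentage points

M((Na₀.₃₆K₀.₆₄)AlSi₃O₈) = 272.528 g/mol, so wt% Na = 8.276/272.528 × 100 = 3.04%.
M(Na₀.₅₆Ca₀.₄₄Al₁.₄₄Si₂.₅₆O₈) = 269.252 g/mol, so wt% Na = 12.874/269.252 × 100 = 4.78%.
3.04 − 4.78 = -1.74 pp.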